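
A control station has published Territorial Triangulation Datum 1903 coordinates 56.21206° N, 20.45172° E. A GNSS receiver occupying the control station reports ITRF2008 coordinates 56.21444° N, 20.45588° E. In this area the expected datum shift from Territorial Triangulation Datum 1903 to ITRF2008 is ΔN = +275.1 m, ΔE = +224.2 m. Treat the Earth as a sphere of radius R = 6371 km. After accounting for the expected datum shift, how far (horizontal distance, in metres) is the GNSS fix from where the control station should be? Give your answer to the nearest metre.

35 m

Observed coordinate differences: Δφ = +0.00238°, Δλ = +0.00416°.
Converting to metres (1° lat = 111195 m, cos φ = 0.556121): observed ΔN = 264.6 m, observed ΔE = 257.2 m.
Subtracting the expected shift leaves a residual of 264.6 − (275.1) = -10.5 m north and 257.2 − (224.2) = 33.0 m east.
Residual distance = √((-10.5)² + 33.0²) = 34.7 m.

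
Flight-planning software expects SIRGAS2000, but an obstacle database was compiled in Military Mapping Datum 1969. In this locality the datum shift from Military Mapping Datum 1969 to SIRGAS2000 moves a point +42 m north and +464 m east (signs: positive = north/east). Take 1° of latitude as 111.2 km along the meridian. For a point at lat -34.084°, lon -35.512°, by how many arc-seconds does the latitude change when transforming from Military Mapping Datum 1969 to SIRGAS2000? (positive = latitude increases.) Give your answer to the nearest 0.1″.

Δφ = 1.4″

1° of latitude = 111.2 km, so Δφ = 42.0 / 111200 = 0.0003777° = 1.360″.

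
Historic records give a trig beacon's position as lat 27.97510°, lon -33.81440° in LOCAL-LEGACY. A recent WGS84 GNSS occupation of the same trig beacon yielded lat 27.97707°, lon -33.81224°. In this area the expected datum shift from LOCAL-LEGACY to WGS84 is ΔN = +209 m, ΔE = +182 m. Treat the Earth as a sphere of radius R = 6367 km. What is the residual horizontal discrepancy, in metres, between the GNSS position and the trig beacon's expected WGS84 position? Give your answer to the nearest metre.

Observed coordinate differences: Δφ = +0.00197°, Δλ = +0.00216°.
Converting to metres (1° lat = 111125 m, cos φ = 0.883152): observed ΔN = 218.9 m, observed ΔE = 212.0 m.
Subtracting the expected shift leaves a residual of 218.9 − (209) = 9.9 m north and 212.0 − (182) = 30.0 m east.
Residual distance = √(9.9² + 30.0²) = 31.6 m.

32 m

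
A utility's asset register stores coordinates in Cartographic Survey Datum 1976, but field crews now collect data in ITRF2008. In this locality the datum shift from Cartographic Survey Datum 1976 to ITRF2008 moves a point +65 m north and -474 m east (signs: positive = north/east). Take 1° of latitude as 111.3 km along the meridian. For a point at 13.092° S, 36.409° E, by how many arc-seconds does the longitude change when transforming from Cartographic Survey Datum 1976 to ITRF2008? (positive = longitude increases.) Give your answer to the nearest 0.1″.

At latitude -13.092°, cos φ = 0.974008.
1° of longitude at this latitude = 111.3 × cos φ = 108.41 km, so Δλ = -474.0 / 108407.0 = -0.0043724° = -15.741″.

Δλ = -15.7″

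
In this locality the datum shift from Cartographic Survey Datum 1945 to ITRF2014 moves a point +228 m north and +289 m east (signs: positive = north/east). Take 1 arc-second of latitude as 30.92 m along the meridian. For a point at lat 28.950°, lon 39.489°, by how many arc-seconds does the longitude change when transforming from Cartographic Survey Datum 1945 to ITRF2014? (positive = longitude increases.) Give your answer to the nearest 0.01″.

At latitude 28.950°, cos φ = 0.875042.
1″ of longitude at this latitude = 30.92 × cos φ = 27.0563 m, so Δλ = 289.0 / 27.0563 = 10.681″.

Δλ = 10.68″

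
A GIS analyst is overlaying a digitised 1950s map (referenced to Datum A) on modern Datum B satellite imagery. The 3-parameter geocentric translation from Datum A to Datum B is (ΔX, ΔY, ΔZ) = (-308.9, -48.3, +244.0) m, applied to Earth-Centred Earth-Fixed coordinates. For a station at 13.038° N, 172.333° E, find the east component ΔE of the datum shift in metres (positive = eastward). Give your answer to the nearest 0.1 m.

ΔE = 89.1 m

The local east axis at (φ, λ) is (−sin λ, cos λ, 0), so ΔE = −sin(172.333°)·(-308.9) + cos(172.333°)·(-48.3) = 89.08 m.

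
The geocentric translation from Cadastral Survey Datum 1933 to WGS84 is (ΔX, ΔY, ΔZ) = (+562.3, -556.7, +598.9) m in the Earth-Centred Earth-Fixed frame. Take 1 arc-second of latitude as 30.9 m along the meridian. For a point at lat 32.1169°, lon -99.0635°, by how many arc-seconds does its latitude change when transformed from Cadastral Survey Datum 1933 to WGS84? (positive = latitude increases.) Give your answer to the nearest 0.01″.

Δφ = 8.48″

sin φ = 0.531648, cos φ = 0.846965, sin λ = -0.987514, cos λ = -0.157529.
North component: ΔN = −sin φ cos λ·ΔX − sin φ sin λ·ΔY + cos φ·ΔZ = −(0.531648)(-0.157529)(562.3) − (0.531648)(-0.987514)(-556.7) + (0.846965)(598.9) = 262.07 m.
1° of latitude spans 3600 × 30.90 = 111240 m, so Δφ = 262.07 / 111240 × 3600 = 8.481″.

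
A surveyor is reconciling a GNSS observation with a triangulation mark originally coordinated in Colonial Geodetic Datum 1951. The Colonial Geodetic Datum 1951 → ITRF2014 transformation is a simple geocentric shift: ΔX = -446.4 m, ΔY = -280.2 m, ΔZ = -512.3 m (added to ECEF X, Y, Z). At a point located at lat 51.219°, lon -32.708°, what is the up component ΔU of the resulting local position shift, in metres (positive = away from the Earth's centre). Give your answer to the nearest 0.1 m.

ΔU = -539.8 m

The local up (radial) axis is (cos φ cos λ, cos φ sin λ, sin φ), giving ΔU = -235.266 + 94.834 − 399.361 = -539.79 m.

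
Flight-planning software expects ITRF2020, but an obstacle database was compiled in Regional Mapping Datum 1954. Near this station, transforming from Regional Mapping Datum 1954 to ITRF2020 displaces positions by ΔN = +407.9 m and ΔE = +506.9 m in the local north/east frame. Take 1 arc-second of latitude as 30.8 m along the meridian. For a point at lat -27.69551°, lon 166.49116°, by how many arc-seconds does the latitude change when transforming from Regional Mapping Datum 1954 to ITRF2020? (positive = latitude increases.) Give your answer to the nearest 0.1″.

Δφ = 13.2″

1″ of latitude = 30.80 m, so Δφ = 407.9 / 30.80 = 13.244″.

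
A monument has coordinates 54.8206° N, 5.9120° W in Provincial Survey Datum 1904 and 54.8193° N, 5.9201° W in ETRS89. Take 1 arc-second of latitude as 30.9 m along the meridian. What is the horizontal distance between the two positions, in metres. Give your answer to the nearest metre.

Δφ = 54.8193° − 54.8206° = -0.0013°; Δλ = -5.9201° − -5.9120° = -0.0081°.
1° of latitude = 3600 × 30.90 = 111240 m.
ΔN = Δφ × 111240 = -144.6 m; ΔE = Δλ × 111240 × cos(54.8206°) = -0.0081 × 111240 × 0.576138 = -519.1 m.
Distance = √(ΔE² + ΔN²) = √((-519.1)² + (-144.6)²) = 538.9 m.

539 m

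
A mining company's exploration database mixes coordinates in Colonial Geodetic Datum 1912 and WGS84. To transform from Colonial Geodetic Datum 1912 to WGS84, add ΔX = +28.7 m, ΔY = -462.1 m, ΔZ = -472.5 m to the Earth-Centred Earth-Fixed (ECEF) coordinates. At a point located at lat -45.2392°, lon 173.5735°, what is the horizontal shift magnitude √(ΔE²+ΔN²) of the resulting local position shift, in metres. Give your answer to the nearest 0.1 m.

At φ = -45.2392°, λ = 173.5735°: sin φ = -0.710053, cos φ = 0.704149, sin λ = 0.111929, cos λ = -0.993716.
ΔE = −sin λ·ΔX + cos λ·ΔY = −(0.111929)·(28.7) + (-0.993716)·(-462.1) = 455.98 m.
ΔN = −sin φ cos λ·ΔX − sin φ sin λ·ΔY + cos φ·ΔZ = −(-0.710053)(-0.993716)(28.7) − (-0.710053)(0.111929)(-462.1) + (0.704149)(-472.5) = -389.69 m.
Horizontal magnitude = √(ΔE² + ΔN²) = √(455.98² + (-389.69)²) = 599.81 m.

599.8 m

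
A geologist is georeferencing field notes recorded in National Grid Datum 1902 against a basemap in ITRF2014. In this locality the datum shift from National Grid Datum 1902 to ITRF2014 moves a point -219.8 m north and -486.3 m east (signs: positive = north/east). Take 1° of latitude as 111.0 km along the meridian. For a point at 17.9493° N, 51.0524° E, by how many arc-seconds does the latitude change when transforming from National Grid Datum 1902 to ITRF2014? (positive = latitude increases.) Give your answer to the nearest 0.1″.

Δφ = -7.1″

1° of latitude = 111.0 km, so Δφ = -219.8 / 111000 = -0.0019802° = -7.129″.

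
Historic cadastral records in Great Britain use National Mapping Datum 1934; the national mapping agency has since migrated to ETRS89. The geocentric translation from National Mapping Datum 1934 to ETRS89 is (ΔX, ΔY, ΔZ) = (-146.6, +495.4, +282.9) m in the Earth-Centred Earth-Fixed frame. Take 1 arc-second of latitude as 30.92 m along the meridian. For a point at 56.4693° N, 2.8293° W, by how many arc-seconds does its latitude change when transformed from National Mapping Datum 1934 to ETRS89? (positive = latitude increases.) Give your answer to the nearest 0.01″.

sin φ = 0.833590, cos φ = 0.552384, sin λ = -0.049361, cos λ = 0.998781.
North component: ΔN = −sin φ cos λ·ΔX − sin φ sin λ·ΔY + cos φ·ΔZ = −(0.833590)(0.998781)(-146.6) − (0.833590)(-0.049361)(495.4) + (0.552384)(282.9) = 298.71 m.
1° of latitude spans 3600 × 30.92 = 111312 m, so Δφ = 298.71 / 111312 × 3600 = 9.661″.

Δφ = 9.66″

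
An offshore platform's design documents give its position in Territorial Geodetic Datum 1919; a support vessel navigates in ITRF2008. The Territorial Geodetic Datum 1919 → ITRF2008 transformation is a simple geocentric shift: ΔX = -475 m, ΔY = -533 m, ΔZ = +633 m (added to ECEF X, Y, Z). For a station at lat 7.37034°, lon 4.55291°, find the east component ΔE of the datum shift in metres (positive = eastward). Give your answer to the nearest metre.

ΔE = -494 m

The local east axis at (φ, λ) is (−sin λ, cos λ, 0), so ΔE = −sin(4.55291°)·(-475) + cos(4.55291°)·(-533) = -493.61 m.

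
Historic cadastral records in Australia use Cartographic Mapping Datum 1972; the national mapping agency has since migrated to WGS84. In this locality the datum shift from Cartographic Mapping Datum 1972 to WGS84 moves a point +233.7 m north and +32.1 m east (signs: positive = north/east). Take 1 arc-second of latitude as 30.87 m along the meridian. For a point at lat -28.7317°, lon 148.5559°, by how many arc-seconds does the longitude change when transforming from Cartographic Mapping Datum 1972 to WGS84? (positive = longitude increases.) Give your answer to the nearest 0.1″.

Δλ = 1.2″

At latitude -28.7317°, cos φ = 0.876880.
1″ of longitude at this latitude = 30.87 × cos φ = 27.0693 m, so Δλ = 32.1 / 27.0693 = 1.186″.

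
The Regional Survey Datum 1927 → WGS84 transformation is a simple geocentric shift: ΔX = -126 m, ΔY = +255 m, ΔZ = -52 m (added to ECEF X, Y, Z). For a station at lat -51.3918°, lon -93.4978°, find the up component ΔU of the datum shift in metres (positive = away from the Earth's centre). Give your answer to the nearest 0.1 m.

ΔU = -113.4 m

The local up (radial) axis is (cos φ cos λ, cos φ sin λ, sin φ), giving ΔU = 4.797 − 158.821 + 40.634 = -113.39 m.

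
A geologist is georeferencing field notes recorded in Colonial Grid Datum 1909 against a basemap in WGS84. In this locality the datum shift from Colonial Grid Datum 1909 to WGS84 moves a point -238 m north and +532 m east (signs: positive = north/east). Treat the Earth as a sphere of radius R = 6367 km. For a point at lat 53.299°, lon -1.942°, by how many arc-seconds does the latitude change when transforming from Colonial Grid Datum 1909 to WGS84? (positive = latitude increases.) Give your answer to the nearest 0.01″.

Δφ = -7.71″

On a sphere of radius R, 1 rad of latitude = R, so Δφ = ΔN / R = -238.0 / 6367000 = -3.7380e-05 rad = -7.710″.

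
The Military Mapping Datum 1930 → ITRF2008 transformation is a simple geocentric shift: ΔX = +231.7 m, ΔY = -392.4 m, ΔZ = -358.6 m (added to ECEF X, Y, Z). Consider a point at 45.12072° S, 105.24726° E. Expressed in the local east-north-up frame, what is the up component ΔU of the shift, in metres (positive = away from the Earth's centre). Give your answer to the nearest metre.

ΔU = -56 m

At φ = -45.12072°, λ = 105.24726°: sin φ = -0.708595, cos φ = 0.705615, sin λ = 0.964800, cos λ = -0.262985.
ΔU = cos φ cos λ·ΔX + cos φ sin λ·ΔY + sin φ·ΔZ = (0.705615)(-0.262985)(231.7) + (0.705615)(0.964800)(-392.4) + (-0.708595)(-358.6) = -56.03 m.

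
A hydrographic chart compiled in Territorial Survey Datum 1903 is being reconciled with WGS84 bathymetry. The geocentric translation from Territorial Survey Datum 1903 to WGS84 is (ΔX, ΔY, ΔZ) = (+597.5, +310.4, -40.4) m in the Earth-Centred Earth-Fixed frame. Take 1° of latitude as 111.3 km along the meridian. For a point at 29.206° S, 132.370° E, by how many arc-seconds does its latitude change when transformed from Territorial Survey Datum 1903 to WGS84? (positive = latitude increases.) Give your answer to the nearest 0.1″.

Δφ = -3.9″

sin φ = -0.487951, cos φ = 0.872871, sin λ = 0.738808, cos λ = -0.673916.
North component: ΔN = −sin φ cos λ·ΔX − sin φ sin λ·ΔY + cos φ·ΔZ = −(-0.487951)(-0.673916)(597.5) − (-0.487951)(0.738808)(310.4) + (0.872871)(-40.4) = -119.84 m.
1° of latitude spans 111300 m, so Δφ = -119.84 / 111300 × 3600 = -3.876″.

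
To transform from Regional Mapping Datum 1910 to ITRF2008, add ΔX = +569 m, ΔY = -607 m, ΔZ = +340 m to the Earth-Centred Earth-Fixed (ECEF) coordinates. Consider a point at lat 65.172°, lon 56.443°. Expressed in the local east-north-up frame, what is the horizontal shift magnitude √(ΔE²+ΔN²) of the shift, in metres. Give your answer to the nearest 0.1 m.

869.3 m

The local east axis at (φ, λ) is (−sin λ, cos λ, 0), so ΔE = −sin(56.443°)·569 + cos(56.443°)·(-607) = -809.70 m.
The local north axis is (−sin φ cos λ, −sin φ sin λ, cos φ), giving ΔN = -285.453 + 459.082 + 142.765 = 316.39 m.
Horizontal magnitude = √(ΔE² + ΔN²) = √((-809.70)² + 316.39²) = 869.32 m.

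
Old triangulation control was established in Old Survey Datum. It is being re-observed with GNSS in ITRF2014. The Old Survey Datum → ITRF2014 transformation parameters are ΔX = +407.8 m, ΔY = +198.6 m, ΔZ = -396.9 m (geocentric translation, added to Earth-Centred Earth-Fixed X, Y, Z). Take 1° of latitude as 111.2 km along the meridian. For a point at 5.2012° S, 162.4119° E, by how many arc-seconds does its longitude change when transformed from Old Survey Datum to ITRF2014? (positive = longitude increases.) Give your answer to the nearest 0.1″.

Δλ = -10.2″

sin φ = -0.090653, cos φ = 0.995883, sin λ = 0.302172, cos λ = -0.953253.
East component: ΔE = −sin λ·ΔX + cos λ·ΔY = −(0.302172)(407.8) + (-0.953253)(198.6) = -312.54 m.
1° of latitude spans 111200 m; at latitude φ, 1° of longitude spans that × cos φ = 110742.1 m, so Δλ = -312.54 / 110742.1 × 3600 = -10.160″.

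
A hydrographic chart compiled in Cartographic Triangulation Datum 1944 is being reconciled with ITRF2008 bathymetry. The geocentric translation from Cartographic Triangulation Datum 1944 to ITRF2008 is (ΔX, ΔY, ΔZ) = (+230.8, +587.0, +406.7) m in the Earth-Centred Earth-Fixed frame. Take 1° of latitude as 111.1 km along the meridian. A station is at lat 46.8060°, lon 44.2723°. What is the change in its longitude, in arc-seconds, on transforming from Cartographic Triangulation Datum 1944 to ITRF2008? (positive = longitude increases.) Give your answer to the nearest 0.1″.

Δλ = 12.3″

sin φ = 0.729040, cos φ = 0.684471, sin λ = 0.698069, cos λ = 0.716030.
East component: ΔE = −sin λ·ΔX + cos λ·ΔY = −(0.698069)(230.8) + (0.716030)(587.0) = 259.20 m.
1° of latitude spans 111100 m; at latitude φ, 1° of longitude spans that × cos φ = 76044.7 m, so Δλ = 259.20 / 76044.7 × 3600 = 12.270″.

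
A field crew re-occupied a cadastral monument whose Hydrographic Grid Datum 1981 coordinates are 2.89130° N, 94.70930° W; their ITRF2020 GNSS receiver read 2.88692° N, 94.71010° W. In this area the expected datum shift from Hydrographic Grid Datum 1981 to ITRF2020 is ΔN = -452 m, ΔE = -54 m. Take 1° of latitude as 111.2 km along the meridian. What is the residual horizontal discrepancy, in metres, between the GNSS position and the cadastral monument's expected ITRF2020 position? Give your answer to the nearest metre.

49 m

Observed coordinate differences: Δφ = -0.00438°, Δλ = -0.00080°.
Converting to metres (1° lat = 111200 m, cos φ = 0.998727): observed ΔN = -487.1 m, observed ΔE = -88.8 m.
Subtracting the expected shift leaves a residual of -487.1 − (-452) = -35.1 m north and -88.8 − (-54) = -34.8 m east.
Residual distance = √((-35.1)² + (-34.8)²) = 49.4 m.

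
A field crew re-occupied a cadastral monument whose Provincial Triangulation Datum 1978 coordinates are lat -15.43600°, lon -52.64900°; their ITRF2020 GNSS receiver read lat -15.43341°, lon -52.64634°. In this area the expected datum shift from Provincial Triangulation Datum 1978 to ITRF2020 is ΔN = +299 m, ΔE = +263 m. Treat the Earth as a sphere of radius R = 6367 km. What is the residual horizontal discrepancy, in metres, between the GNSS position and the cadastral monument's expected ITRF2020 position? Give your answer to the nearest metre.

Observed coordinate differences: Δφ = +0.00259°, Δλ = +0.00266°.
Converting to metres (1° lat = 111125 m, cos φ = 0.963928): observed ΔN = 287.8 m, observed ΔE = 284.9 m.
Subtracting the expected shift leaves a residual of 287.8 − (299) = -11.2 m north and 284.9 − (263) = 21.9 m east.
Residual distance = √((-11.2)² + 21.9²) = 24.6 m.

25 m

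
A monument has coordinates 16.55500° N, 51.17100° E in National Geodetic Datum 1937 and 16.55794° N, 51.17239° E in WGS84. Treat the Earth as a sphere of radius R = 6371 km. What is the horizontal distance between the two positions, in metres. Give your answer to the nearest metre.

359 m

Δφ = 16.55794° − 16.55500° = +0.00294°; Δλ = 51.17239° − 51.17100° = +0.00139°.
1° along a meridian = πR/180 = 111195 m.
ΔN = Δφ × 111195 = 326.9 m; ΔE = Δλ × 111195 × cos(16.55500°) = +0.00139 × 111195 × 0.958547 = 148.2 m.
Distance = √(ΔE² + ΔN²) = √(148.2² + 326.9²) = 358.9 m.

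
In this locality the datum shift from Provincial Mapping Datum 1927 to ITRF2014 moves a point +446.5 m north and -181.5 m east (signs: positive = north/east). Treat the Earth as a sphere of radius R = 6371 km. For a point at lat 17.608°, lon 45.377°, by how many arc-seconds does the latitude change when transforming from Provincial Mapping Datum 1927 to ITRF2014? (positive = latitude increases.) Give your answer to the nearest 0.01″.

Δφ = 14.46″

On a sphere of radius R, 1 rad of latitude = R, so Δφ = ΔN / R = 446.5 / 6371000 = 7.0083e-05 rad = 14.456″.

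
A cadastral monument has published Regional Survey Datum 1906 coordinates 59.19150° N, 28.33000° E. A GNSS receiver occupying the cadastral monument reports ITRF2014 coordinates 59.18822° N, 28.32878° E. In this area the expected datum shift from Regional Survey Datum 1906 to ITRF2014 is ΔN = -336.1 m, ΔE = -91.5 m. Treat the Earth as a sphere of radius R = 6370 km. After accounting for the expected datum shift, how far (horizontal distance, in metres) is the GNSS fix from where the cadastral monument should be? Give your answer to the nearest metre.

36 m

Observed coordinate differences: Δφ = -0.00328°, Δλ = -0.00122°.
Converting to metres (1° lat = 111177 m, cos φ = 0.512170): observed ΔN = -364.7 m, observed ΔE = -69.5 m.
Subtracting the expected shift leaves a residual of -364.7 − (-336.1) = -28.6 m north and -69.5 − (-91.5) = 22.0 m east.
Residual distance = √((-28.6)² + 22.0²) = 36.1 m.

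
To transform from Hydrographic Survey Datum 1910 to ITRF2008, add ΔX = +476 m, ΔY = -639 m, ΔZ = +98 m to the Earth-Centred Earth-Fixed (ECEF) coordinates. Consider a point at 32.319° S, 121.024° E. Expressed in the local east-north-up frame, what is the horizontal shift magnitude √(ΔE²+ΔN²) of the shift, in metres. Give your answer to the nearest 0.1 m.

The local east axis at (φ, λ) is (−sin λ, cos λ, 0), so ΔE = −sin(121.024°)·476 + cos(121.024°)·(-639) = -78.57 m.
The local north axis is (−sin φ cos λ, −sin φ sin λ, cos φ), giving ΔN = -131.161 − 292.761 + 82.818 = -341.10 m.
Horizontal magnitude = √(ΔE² + ΔN²) = √((-78.57)² + (-341.10)²) = 350.04 m.

350.0 m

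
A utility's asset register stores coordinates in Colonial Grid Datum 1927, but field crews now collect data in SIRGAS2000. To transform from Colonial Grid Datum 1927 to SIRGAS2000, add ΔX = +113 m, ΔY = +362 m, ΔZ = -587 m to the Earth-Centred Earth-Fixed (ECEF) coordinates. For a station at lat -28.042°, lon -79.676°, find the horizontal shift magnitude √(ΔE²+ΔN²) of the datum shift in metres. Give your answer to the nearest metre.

699 m

At φ = -28.042°, λ = -79.676°: sin φ = -0.470119, cos φ = 0.882603, sin λ = -0.983810, cos λ = 0.179214.
ΔE = −sin λ·ΔX + cos λ·ΔY = −(-0.983810)·(113) + (0.179214)·(362) = 176.05 m.
ΔN = −sin φ cos λ·ΔX − sin φ sin λ·ΔY + cos φ·ΔZ = −(-0.470119)(0.179214)(113) − (-0.470119)(-0.983810)(362) + (0.882603)(-587) = -676.00 m.
Horizontal magnitude = √(ΔE² + ΔN²) = √(176.05² + (-676.00)²) = 698.54 m.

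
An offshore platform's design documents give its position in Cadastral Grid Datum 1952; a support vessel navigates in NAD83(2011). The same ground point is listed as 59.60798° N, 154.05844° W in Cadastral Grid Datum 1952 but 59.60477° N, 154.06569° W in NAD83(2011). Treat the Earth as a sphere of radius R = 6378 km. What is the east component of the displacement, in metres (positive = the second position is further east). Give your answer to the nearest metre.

Δφ = 59.60477° − 59.60798° = -0.00321°; Δλ = -154.06569° − -154.05844° = -0.00725°.
1° along a meridian = πR/180 = 111317 m.
ΔN = Δφ × 111317 = -357.3 m; ΔE = Δλ × 111317 × cos(59.60798°) = -0.00725 × 111317 × 0.505914 = -408.3 m.

ΔE = -408 m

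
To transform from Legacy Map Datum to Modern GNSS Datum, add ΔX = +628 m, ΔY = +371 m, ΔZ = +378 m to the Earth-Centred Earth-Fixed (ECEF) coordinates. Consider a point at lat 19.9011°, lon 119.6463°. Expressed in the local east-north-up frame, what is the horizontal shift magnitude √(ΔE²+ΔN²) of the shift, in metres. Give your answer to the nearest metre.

At φ = 19.9011°, λ = 119.6463°: sin φ = 0.340398, cos φ = 0.940282, sin λ = 0.869095, cos λ = -0.494644.
ΔE = −sin λ·ΔX + cos λ·ΔY = −(0.869095)·(628) + (-0.494644)·(371) = -729.31 m.
ΔN = −sin φ cos λ·ΔX − sin φ sin λ·ΔY + cos φ·ΔZ = −(0.340398)(-0.494644)(628) − (0.340398)(0.869095)(371) + (0.940282)(378) = 351.41 m.
Horizontal magnitude = √(ΔE² + ΔN²) = √((-729.31)² + 351.41²) = 809.55 m.

810 m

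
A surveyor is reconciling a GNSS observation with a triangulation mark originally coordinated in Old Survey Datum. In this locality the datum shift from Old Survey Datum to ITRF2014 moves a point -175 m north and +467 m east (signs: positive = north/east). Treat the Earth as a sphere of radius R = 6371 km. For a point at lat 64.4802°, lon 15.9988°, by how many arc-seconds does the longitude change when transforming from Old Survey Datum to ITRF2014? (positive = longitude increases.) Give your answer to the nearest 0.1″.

Δλ = 35.1″

At latitude 64.4802°, cos φ = 0.430823.
One radian of longitude at latitude φ spans R cos φ, so Δλ = ΔE / (R cos φ) = 467.0 / (6371000 × 0.430823) = 1.7014e-04 rad = 35.094″.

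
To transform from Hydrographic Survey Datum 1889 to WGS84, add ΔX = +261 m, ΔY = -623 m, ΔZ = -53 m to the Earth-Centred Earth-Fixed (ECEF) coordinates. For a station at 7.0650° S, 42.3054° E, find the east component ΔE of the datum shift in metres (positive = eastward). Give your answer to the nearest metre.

At φ = -7.0650°, λ = 42.3054°: sin φ = -0.122995, cos φ = 0.992407, sin λ = 0.673082, cos λ = 0.739568.
ΔE = −sin λ·ΔX + cos λ·ΔY = −(0.673082)·(261) + (0.739568)·(-623) = -636.43 m.

ΔE = -636 m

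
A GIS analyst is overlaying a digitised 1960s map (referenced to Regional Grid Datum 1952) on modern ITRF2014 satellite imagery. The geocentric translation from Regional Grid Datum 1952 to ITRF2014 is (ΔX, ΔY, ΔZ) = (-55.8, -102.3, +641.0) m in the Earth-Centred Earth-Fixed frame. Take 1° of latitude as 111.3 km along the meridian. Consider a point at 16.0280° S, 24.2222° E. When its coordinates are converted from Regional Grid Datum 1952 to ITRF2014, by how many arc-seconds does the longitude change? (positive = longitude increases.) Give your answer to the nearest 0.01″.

Δλ = -2.37″

sin φ = -0.276107, cos φ = 0.961127, sin λ = 0.410276, cos λ = 0.911961.
East component: ΔE = −sin λ·ΔX + cos λ·ΔY = −(0.410276)(-55.8) + (0.911961)(-102.3) = -70.40 m.
1° of latitude spans 111300 m; at latitude φ, 1° of longitude spans that × cos φ = 106973.4 m, so Δλ = -70.40 / 106973.4 × 3600 = -2.369″.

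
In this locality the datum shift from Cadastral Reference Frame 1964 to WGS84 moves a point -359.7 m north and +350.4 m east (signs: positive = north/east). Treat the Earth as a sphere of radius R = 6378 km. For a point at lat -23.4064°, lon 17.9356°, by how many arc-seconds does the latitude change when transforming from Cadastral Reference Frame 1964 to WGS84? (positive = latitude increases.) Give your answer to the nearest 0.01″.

Δφ = -11.63″

On a sphere of radius R, 1 rad of latitude = R, so Δφ = ΔN / R = -359.7 / 6378000 = -5.6397e-05 rad = -11.633″.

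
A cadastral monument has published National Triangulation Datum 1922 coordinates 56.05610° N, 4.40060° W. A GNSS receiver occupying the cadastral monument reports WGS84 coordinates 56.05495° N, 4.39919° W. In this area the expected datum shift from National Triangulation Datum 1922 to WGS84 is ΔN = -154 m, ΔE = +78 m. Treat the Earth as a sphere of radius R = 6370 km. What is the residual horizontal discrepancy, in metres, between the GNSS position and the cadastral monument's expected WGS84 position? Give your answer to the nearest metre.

28 m

Observed coordinate differences: Δφ = -0.00115°, Δλ = +0.00141°.
Converting to metres (1° lat = 111177 m, cos φ = 0.558381): observed ΔN = -127.9 m, observed ΔE = 87.5 m.
Subtracting the expected shift leaves a residual of -127.9 − (-154) = 26.1 m north and 87.5 − (78) = 9.5 m east.
Residual distance = √(26.1² + 9.5²) = 27.8 m.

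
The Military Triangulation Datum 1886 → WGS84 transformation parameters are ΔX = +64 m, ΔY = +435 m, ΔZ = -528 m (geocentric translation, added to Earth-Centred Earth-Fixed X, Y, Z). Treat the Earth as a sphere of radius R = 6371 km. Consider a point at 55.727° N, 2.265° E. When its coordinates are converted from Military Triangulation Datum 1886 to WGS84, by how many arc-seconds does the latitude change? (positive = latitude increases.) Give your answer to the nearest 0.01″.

sin φ = 0.826364, cos φ = 0.563137, sin λ = 0.039521, cos λ = 0.999219.
North component: ΔN = −sin φ cos λ·ΔX − sin φ sin λ·ΔY + cos φ·ΔZ = −(0.826364)(0.999219)(64) − (0.826364)(0.039521)(435) + (0.563137)(-528) = -364.39 m.
1° of latitude spans πR/180 = 111195 m, so Δφ = -364.39 / 111195 × 3600 = -11.797″.

Δφ = -11.80″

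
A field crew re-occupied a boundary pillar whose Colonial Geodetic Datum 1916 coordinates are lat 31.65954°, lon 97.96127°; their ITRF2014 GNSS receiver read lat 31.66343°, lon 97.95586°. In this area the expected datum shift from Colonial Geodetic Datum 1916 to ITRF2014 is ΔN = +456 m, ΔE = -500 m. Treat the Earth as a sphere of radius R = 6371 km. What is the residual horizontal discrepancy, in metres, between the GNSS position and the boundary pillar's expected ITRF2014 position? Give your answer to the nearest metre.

26 m

Observed coordinate differences: Δφ = +0.00389°, Δλ = -0.00541°.
Converting to metres (1° lat = 111195 m, cos φ = 0.851182): observed ΔN = 432.5 m, observed ΔE = -512.0 m.
Subtracting the expected shift leaves a residual of 432.5 − (456) = -23.5 m north and -512.0 − (-500) = -12.0 m east.
Residual distance = √((-23.5)² + (-12.0)²) = 26.4 m.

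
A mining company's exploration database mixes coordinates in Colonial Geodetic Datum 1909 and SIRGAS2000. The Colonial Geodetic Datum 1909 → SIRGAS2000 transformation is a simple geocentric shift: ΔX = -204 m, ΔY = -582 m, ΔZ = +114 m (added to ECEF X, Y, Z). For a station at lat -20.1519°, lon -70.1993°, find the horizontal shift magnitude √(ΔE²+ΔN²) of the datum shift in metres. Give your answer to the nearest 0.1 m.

The local east axis at (φ, λ) is (−sin λ, cos λ, 0), so ΔE = −sin(-70.1993°)·(-204) + cos(-70.1993°)·(-582) = -389.09 m.
The local north axis is (−sin φ cos λ, −sin φ sin λ, cos φ), giving ΔN = -23.807 + 188.650 + 107.021 = 271.86 m.
Horizontal magnitude = √(ΔE² + ΔN²) = √((-389.09)² + 271.86²) = 474.66 m.

474.7 m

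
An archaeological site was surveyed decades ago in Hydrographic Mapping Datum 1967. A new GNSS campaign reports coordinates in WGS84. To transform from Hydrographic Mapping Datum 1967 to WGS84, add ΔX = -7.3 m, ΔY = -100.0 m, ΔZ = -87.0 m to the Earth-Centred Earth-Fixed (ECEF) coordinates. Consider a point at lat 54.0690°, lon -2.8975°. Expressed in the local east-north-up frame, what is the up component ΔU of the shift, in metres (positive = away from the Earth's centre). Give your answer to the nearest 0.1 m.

The local up (radial) axis is (cos φ cos λ, cos φ sin λ, sin φ), giving ΔU = -4.278 + 2.966 − 70.446 = -71.76 m.

ΔU = -71.8 m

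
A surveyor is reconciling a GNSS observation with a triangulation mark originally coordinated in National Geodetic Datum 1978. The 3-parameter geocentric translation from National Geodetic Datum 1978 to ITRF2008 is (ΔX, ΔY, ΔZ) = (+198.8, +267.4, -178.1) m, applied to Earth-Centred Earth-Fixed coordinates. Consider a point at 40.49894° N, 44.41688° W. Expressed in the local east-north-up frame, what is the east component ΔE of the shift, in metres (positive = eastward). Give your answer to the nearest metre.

The local east axis at (φ, λ) is (−sin λ, cos λ, 0), so ΔE = −sin(-44.41688°)·198.8 + cos(-44.41688°)·267.4 = 330.13 m.

ΔE = 330 m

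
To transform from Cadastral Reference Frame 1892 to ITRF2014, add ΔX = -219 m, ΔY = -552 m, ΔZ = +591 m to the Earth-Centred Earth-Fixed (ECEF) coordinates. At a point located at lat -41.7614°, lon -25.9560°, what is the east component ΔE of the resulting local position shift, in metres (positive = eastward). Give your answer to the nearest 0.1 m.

The local east axis at (φ, λ) is (−sin λ, cos λ, 0), so ΔE = −sin(-25.9560°)·(-219) + cos(-25.9560°)·(-552) = -592.17 m.

ΔE = -592.2 m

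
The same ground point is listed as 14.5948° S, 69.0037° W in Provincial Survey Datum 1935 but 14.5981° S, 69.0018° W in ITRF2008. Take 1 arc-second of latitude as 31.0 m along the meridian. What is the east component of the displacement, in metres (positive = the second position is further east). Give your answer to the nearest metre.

ΔE = 205 m

Δφ = -14.5981° − -14.5948° = -0.0033°; Δλ = -69.0018° − -69.0037° = +0.0019°.
1° of latitude = 3600 × 31.00 = 111600 m.
ΔN = Δφ × 111600 = -368.3 m; ΔE = Δλ × 111600 × cos(-14.5948°) = +0.0019 × 111600 × 0.967732 = 205.2 m.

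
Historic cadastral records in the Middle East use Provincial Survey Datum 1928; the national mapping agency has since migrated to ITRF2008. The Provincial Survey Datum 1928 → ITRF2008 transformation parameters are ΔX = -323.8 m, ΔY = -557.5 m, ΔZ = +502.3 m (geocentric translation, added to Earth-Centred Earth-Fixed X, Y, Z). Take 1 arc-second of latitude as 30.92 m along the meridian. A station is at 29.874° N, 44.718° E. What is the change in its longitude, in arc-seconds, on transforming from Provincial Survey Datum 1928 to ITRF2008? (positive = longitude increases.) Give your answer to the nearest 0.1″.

sin φ = 0.498094, cos φ = 0.867123, sin λ = 0.703618, cos λ = 0.710578.
East component: ΔE = −sin λ·ΔX + cos λ·ΔY = −(0.703618)(-323.8) + (0.710578)(-557.5) = -168.32 m.
1° of latitude spans 3600 × 30.92 = 111312 m; at latitude φ, 1° of longitude spans that × cos φ = 96521.2 m, so Δλ = -168.32 / 96521.2 × 3600 = -6.278″.

Δλ = -6.3″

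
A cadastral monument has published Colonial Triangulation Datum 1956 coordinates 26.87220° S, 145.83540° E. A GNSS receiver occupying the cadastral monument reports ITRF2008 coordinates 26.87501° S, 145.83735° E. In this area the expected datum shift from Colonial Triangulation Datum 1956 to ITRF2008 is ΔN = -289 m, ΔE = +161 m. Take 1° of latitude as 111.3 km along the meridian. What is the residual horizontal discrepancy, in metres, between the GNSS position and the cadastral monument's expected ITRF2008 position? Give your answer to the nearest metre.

40 m

Observed coordinate differences: Δφ = -0.00281°, Δλ = +0.00195°.
Converting to metres (1° lat = 111300 m, cos φ = 0.892017): observed ΔN = -312.8 m, observed ΔE = 193.6 m.
Subtracting the expected shift leaves a residual of -312.8 − (-289) = -23.8 m north and 193.6 − (161) = 32.6 m east.
Residual distance = √((-23.8)² + 32.6²) = 40.3 m.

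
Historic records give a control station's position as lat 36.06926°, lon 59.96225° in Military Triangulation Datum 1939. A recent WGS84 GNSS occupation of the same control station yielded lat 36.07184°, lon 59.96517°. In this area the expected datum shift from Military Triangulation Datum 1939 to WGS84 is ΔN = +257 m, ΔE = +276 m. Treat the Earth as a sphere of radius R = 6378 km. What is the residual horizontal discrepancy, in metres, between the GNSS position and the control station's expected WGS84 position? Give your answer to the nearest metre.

33 m

Observed coordinate differences: Δφ = +0.00258°, Δλ = +0.00292°.
Converting to metres (1° lat = 111317 m, cos φ = 0.808306): observed ΔN = 287.2 m, observed ΔE = 262.7 m.
Subtracting the expected shift leaves a residual of 287.2 − (257) = 30.2 m north and 262.7 − (276) = -13.3 m east.
Residual distance = √(30.2² + (-13.3)²) = 33.0 m.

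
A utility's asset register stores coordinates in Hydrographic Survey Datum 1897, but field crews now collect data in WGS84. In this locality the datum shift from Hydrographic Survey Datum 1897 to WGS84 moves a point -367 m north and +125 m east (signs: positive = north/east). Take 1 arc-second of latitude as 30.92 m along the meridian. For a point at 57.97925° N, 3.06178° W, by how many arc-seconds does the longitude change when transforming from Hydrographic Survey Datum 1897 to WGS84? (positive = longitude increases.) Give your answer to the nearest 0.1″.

At latitude 57.97925°, cos φ = 0.530226.
1″ of longitude at this latitude = 30.92 × cos φ = 16.3946 m, so Δλ = 125.0 / 16.3946 = 7.624″.

Δλ = 7.6″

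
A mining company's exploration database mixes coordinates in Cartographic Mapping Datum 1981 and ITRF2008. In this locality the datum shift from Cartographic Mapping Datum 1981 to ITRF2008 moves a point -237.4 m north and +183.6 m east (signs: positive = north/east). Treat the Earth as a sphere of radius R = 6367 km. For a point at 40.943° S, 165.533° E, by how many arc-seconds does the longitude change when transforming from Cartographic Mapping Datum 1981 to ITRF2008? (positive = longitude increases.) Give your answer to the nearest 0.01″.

At latitude -40.943°, cos φ = 0.755362.
One radian of longitude at latitude φ spans R cos φ, so Δλ = ΔE / (R cos φ) = 183.6 / (6367000 × 0.755362) = 3.8175e-05 rad = 7.874″.

Δλ = 7.87″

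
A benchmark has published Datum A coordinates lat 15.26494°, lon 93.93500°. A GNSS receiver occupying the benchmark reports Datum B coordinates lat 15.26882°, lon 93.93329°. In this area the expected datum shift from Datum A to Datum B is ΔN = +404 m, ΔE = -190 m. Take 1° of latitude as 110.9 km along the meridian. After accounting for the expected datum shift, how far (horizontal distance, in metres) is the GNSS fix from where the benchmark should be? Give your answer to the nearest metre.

Observed coordinate differences: Δφ = +0.00388°, Δλ = -0.00171°.
Converting to metres (1° lat = 110900 m, cos φ = 0.964719): observed ΔN = 430.3 m, observed ΔE = -182.9 m.
Subtracting the expected shift leaves a residual of 430.3 − (404) = 26.3 m north and -182.9 − (-190) = 7.1 m east.
Residual distance = √(26.3² + 7.1²) = 27.2 m.

27 m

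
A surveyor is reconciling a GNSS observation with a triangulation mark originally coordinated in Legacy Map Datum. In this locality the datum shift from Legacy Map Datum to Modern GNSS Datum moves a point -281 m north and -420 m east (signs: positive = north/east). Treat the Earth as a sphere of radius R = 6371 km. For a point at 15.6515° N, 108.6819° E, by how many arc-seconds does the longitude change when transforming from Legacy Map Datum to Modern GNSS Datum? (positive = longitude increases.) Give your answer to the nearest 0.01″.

At latitude 15.6515°, cos φ = 0.962920.
One radian of longitude at latitude φ spans R cos φ, so Δλ = ΔE / (R cos φ) = -420.0 / (6371000 × 0.962920) = -6.8462e-05 rad = -14.121″.

Δλ = -14.12″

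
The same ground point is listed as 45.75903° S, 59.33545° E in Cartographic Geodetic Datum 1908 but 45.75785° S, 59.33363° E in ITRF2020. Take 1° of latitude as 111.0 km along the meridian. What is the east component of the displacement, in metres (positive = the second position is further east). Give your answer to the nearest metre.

ΔE = -141 m

Δφ = -45.75785° − -45.75903° = +0.00118°; Δλ = 59.33363° − 59.33545° = -0.00182°.
ΔN = Δφ × 111000 = 131.0 m; ΔE = Δλ × 111000 × cos(-45.75903°) = -0.00182 × 111000 × 0.697678 = -140.9 m.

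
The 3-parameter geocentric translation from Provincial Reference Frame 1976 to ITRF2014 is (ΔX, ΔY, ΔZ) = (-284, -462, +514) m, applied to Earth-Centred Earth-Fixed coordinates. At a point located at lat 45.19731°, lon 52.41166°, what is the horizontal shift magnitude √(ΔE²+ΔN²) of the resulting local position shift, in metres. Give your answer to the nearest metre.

747 m

The local east axis at (φ, λ) is (−sin λ, cos λ, 0), so ΔE = −sin(52.41166°)·(-284) + cos(52.41166°)·(-462) = -56.77 m.
The local north axis is (−sin φ cos λ, −sin φ sin λ, cos φ), giving ΔN = 122.917 + 259.758 + 362.199 = 744.87 m.
Horizontal magnitude = √(ΔE² + ΔN²) = √((-56.77)² + 744.87²) = 747.03 m.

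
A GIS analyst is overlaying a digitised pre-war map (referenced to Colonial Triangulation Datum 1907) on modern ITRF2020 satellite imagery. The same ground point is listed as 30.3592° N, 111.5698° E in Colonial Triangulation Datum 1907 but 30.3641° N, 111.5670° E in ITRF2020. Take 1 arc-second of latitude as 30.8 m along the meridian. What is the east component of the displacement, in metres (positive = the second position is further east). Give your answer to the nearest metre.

ΔE = -268 m

Δφ = 30.3641° − 30.3592° = +0.0049°; Δλ = 111.5670° − 111.5698° = -0.0028°.
1° of latitude = 3600 × 30.80 = 110880 m.
ΔN = Δφ × 110880 = 543.3 m; ΔE = Δλ × 110880 × cos(30.3592°) = -0.0028 × 110880 × 0.862874 = -267.9 m.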